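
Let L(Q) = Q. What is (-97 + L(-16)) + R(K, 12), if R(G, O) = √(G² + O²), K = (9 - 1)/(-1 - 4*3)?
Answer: -113 + 20*√61/13 ≈ -100.98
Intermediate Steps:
K = -8/13 (K = 8/(-1 - 12) = 8/(-13) = 8*(-1/13) = -8/13 ≈ -0.61539)
(-97 + L(-16)) + R(K, 12) = (-97 - 16) + √((-8/13)² + 12²) = -113 + √(64/169 + 144) = -113 + √(24400/169) = -113 + 20*√61/13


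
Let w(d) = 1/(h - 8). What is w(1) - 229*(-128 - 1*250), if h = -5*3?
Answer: 1990925/23 ≈ 86562.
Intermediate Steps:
h = -15
w(d) = -1/23 (w(d) = 1/(-15 - 8) = 1/(-23) = -1/23)
w(1) - 229*(-128 - 1*250) = -1/23 - 229*(-128 - 1*250) = -1/23 - 229*(-128 - 250) = -1/23 - 229*(-378) = -1/23 + 86562 = 1990925/23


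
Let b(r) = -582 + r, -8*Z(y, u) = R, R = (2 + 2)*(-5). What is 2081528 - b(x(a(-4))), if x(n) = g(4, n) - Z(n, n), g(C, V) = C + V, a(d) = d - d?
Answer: 4164217/2 ≈ 2.0821e+6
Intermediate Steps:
R = -20 (R = 4*(-5) = -20)
Z(y, u) = 5/2 (Z(y, u) = -⅛*(-20) = 5/2)
a(d) = 0
x(n) = 3/2 + n (x(n) = (4 + n) - 1*5/2 = (4 + n) - 5/2 = 3/2 + n)
2081528 - b(x(a(-4))) = 2081528 - (-582 + (3/2 + 0)) = 2081528 - (-582 + 3/2) = 2081528 - 1*(-1161/2) = 2081528 + 1161/2 = 4164217/2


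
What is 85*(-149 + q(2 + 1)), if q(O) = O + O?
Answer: -12155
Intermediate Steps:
q(O) = 2*O
85*(-149 + q(2 + 1)) = 85*(-149 + 2*(2 + 1)) = 85*(-149 + 2*3) = 85*(-149 + 6) = 85*(-143) = -12155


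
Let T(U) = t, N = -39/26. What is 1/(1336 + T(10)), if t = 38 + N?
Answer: 2/2745 ≈ 0.00072860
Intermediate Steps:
N = -3/2 (N = -39*1/26 = -3/2 ≈ -1.5000)
t = 73/2 (t = 38 - 3/2 = 73/2 ≈ 36.500)
T(U) = 73/2
1/(1336 + T(10)) = 1/(1336 + 73/2) = 1/(2745/2) = 2/2745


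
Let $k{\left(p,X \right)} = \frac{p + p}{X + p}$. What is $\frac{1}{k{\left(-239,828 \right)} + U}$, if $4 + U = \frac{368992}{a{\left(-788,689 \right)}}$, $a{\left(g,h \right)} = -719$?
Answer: $- \frac{423491}{219373934} \approx -0.0019305$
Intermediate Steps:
$k{\left(p,X \right)} = \frac{2 p}{X + p}$
$U = - \frac{371868}{719}$ ($U = -4 + \frac{368992}{-719} = -4 + 368992 \left(- \frac{1}{719}\right) = -4 - \frac{368992}{719} = - \frac{371868}{719} \approx -517.2$)
$\frac{1}{k{\left(-239,828 \right)} + U} = \frac{1}{2 \left(-239\right) \frac{1}{828 - 239} - \frac{371868}{719}} = \frac{1}{2 \left(-239\right) \frac{1}{589} - \frac{371868}{719}} = \frac{1}{- \frac{478}{589} - \frac{371868}{719}} = \frac{1}{- \frac{219373934}{423491}} = - \frac{423491}{219373934}$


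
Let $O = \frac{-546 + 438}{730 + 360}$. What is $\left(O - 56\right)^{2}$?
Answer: $\frac{934769476}{297025} \approx 3147.1$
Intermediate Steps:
$O = - \frac{54}{545}$ ($O = - \frac{108}{1090} = \left(-108\right) \frac{1}{1090} = - \frac{54}{545} \approx -0.099083$)
$\left(O - 56\right)^{2} = \left(- \frac{54}{545} - 56\right)^{2} = \left(- \frac{30574}{545}\right)^{2} = \frac{934769476}{297025}$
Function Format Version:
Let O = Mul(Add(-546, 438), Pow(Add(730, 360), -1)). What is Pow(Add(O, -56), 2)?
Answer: Rational(934769476, 297025) ≈ 3147.1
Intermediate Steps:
O = Rational(-54, 545) (O = Mul(-108, Pow(1090, -1)) = Mul(-108, Rational(1, 1090)) = Rational(-54, 545) ≈ -0.099083)
Pow(Add(O, -56), 2) = Pow(Add(Rational(-54, 545), -56), 2) = Pow(Rational(-30574, 545), 2) = Rational(934769476, 297025)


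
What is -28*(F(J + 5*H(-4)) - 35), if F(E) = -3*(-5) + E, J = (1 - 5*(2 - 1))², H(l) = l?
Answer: 672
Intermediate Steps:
J = 16 (J = (1 - 5*1)² = (1 - 5)² = (-4)² = 16)
F(E) = 15 + E
-28*(F(J + 5*H(-4)) - 35) = -28*((15 + (16 + 5*(-4))) - 35) = -28*((15 + (16 - 20)) - 35) = -28*((15 - 4) - 35) = -28*(11 - 35) = -28*(-24) = 672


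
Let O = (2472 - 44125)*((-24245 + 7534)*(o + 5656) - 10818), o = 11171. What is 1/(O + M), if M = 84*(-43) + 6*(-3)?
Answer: 1/11713107461565 ≈ 8.5374e-14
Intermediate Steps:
O = 11713107465195 (O = (2472 - 44125)*((-24245 + 7534)*(11171 + 5656) - 10818) = -41653*(-16711*16827 - 10818) = -41653*(-281195997 - 10818) = -41653*(-281206815) = 11713107465195)
M = -3630 (M = -3612 - 18 = -3630)
1/(O + M) = 1/(11713107465195 - 3630) = 1/11713107461565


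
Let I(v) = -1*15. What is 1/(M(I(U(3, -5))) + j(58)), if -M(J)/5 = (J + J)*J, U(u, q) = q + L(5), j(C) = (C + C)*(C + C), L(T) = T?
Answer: 1/11206 ≈ 8.9238e-5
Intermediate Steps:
j(C) = 4*C**2 (j(C) = (2*C)*(2*C) = 4*C**2)
U(u, q) = 5 + q (U(u, q) = q + 5 = 5 + q)
I(v) = -15
M(J) = -10*J**2 (M(J) = -5*(J + J)*J = -5*2*J*J = -10*J**2)
1/(M(I(U(3, -5))) + j(58)) = 1/(-10*(-15)**2 + 4*58**2) = 1/(-10*225 + 4*3364) = 1/(-2250 + 13456) = 1/11206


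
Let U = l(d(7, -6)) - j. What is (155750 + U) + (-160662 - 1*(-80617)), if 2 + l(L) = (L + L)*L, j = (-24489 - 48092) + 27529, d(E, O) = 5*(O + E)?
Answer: 120805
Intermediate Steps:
d(E, O) = 5*E + 5*O (d(E, O) = 5*(E + O) = 5*E + 5*O)
j = -45052 (j = -72581 + 27529 = -45052)
l(L) = -2 + 2*L² (l(L) = -2 + (L + L)*L = -2 + (2*L)*L = -2 + 2*L²)
U = 45100 (U = (-2 + 2*(5*7 + 5*(-6))²) - 1*(-45052) = (-2 + 2*(35 - 30)²) + 45052 = (-2 + 2*5²) + 45052 = (-2 + 2*25) + 45052 = (-2 + 50) + 45052 = 48 + 45052 = 45100)
(155750 + U) + (-160662 - 1*(-80617)) = (155750 + 45100) + (-160662 - 1*(-80617)) = 200850 + (-160662 + 80617) = 200850 - 80045 = 120805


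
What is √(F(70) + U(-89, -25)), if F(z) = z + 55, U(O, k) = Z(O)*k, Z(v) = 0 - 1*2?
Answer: 5*√7 ≈ 13.229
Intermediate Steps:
Z(v) = -2 (Z(v) = 0 - 2 = -2)
U(O, k) = -2*k
F(z) = 55 + z
√(F(70) + U(-89, -25)) = √((55 + 70) - 2*(-25)) = √(125 + 50) = √175 = 5*√7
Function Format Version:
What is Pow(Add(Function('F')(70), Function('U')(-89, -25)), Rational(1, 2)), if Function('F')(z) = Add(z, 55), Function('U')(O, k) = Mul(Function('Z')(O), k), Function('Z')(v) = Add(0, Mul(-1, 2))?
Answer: Mul(5, Pow(7, Rational(1, 2))) ≈ 13.229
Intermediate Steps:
Function('Z')(v) = -2 (Function('Z')(v) = Add(0, -2) = -2)
Function('U')(O, k) = Mul(-2, k)
Function('F')(z) = Add(55, z)
Pow(Add(Function('F')(70), Function('U')(-89, -25)), Rational(1, 2)) = Pow(Add(Add(55, 70), Mul(-2, -25)), Rational(1, 2)) = Pow(Add(125, 50), Rational(1, 2)) = Pow(175, Rational(1, 2)) = Mul(5, Pow(7, Rational(1, 2)))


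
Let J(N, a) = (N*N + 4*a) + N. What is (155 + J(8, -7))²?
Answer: 39601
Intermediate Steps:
J(N, a) = N + N² + 4*a (J(N, a) = (N² + 4*a) + N = N + N² + 4*a)
(155 + J(8, -7))² = (155 + (8 + 8² + 4*(-7)))² = (155 + (8 + 64 - 28))² = (155 + 44)² = 199² = 39601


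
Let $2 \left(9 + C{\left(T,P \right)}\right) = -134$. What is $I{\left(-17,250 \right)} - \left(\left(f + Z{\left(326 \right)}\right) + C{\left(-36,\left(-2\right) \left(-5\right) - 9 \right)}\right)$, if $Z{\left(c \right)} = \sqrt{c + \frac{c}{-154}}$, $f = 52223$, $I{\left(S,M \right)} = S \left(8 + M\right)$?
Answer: $-56533 - \frac{3 \sqrt{213367}}{77} \approx -56551.0$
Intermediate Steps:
$C{\left(T,P \right)} = -76$ ($C{\left(T,P \right)} = -9 + \frac{1}{2} \left(-134\right) = -9 - 67 = -76$)
$Z{\left(c \right)} = \frac{3 \sqrt{2618} \sqrt{c}}{154}$ ($Z{\left(c \right)} = \sqrt{c + c \left(- \frac{1}{154}\right)} = \sqrt{c - \frac{c}{154}} = \sqrt{\frac{153 c}{154}} = \frac{3 \sqrt{2618} \sqrt{c}}{154}$)
$I{\left(-17,250 \right)} - \left(\left(f + Z{\left(326 \right)}\right) + C{\left(-36,\left(-2\right) \left(-5\right) - 9 \right)}\right) = - 17 \left(8 + 250\right) - \left(\left(52223 + \frac{3 \sqrt{2618} \sqrt{326}}{154}\right) - 76\right) = \left(-17\right) 258 - \left(\left(52223 + \frac{3 \sqrt{213367}}{77}\right) - 76\right) = -4386 - \left(52147 + \frac{3 \sqrt{213367}}{77}\right) = -56533 - \frac{3 \sqrt{213367}}{77}$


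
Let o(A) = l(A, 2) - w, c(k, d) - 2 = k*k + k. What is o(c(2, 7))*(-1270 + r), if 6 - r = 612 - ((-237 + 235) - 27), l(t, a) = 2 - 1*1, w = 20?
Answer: 36195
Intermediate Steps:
l(t, a) = 1 (l(t, a) = 2 - 1 = 1)
c(k, d) = 2 + k + k**2 (c(k, d) = 2 + (k*k + k) = 2 + (k**2 + k) = 2 + (k + k**2) = 2 + k + k**2)
r = -635 (r = 6 - (612 - ((-237 + 235) - 27)) = 6 - (612 - (-2 - 27)) = 6 - (612 - 1*(-29)) = 6 - (612 + 29) = 6 - 1*641 = 6 - 641 = -635)
o(A) = -19 (o(A) = 1 - 1*20 = 1 - 20 = -19)
o(c(2, 7))*(-1270 + r) = -19*(-1270 - 635) = -19*(-1905) = 36195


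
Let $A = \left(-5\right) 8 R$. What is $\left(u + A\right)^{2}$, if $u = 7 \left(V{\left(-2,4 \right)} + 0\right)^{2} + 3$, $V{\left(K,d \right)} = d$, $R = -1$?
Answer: $24025$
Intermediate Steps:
$u = 115$ ($u = 7 \left(4 + 0\right)^{2} + 3 = 7 \cdot 4^{2} + 3 = 7 \cdot 16 + 3 = 112 + 3 = 115$)
$A = 40$ ($A = \left(-5\right) 8 \left(-1\right) = \left(-40\right) \left(-1\right) = 40$)
$\left(u + A\right)^{2} = \left(115 + 40\right)^{2} = 155^{2} = 24025$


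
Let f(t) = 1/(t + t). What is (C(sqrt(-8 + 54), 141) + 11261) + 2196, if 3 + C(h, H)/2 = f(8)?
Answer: 107609/8 ≈ 13451.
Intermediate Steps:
f(t) = 1/(2*t)
C(h, H) = -47/8 (C(h, H) = -6 + 2*((1/2)/8) = -6 + 2*((1/2)*(1/8)) = -6 + 2*(1/16) = -6 + 1/8 = -47/8)
(C(sqrt(-8 + 54), 141) + 11261) + 2196 = (-47/8 + 11261) + 2196 = 90041/8 + 2196 = 107609/8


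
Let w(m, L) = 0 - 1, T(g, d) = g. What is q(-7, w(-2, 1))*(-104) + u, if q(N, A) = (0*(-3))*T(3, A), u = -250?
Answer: -250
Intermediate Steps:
w(m, L) = -1
q(N, A) = 0 (q(N, A) = (0*(-3))*3 = 0*3 = 0)
q(-7, w(-2, 1))*(-104) + u = 0*(-104) - 250 = 0 - 250 = -250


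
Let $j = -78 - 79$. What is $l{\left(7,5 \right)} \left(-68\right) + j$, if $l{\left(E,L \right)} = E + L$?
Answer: $-973$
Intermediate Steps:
$j = -157$ ($j = -78 - 79 = -157$)
$l{\left(7,5 \right)} \left(-68\right) + j = \left(7 + 5\right) \left(-68\right) - 157 = 12 \left(-68\right) - 157 = -816 - 157 = -973$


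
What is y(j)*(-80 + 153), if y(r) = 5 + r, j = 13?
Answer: 1314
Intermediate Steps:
y(j)*(-80 + 153) = (5 + 13)*(-80 + 153) = 18*73 = 1314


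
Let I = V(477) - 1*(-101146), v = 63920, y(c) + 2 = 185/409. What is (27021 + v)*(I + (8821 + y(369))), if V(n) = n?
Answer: 4107892546183/409 ≈ 1.0044e+10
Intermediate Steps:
y(c) = -633/409 (y(c) = -2 + 185/409 = -633/409)
I = 101623 (I = 477 - 1*(-101146) = 477 + 101146 = 101623)
(27021 + v)*(I + (8821 + y(369))) = (27021 + 63920)*(101623 + (8821 - 633/409)) = 90941*(101623 + 3607156/409) = 90941*(45170963/409) = 4107892546183/409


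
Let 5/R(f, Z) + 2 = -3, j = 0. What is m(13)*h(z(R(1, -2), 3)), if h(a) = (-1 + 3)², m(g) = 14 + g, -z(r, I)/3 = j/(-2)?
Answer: 108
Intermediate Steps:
R(f, Z) = -1 (R(f, Z) = 5/(-2 - 3) = 5/(-5) = 5*(-⅕) = -1)
z(r, I) = 0 (z(r, I) = -0/(-2) = -0*(-1)/2 = -3*0 = 0)
h(a) = 4 (h(a) = 2² = 4)
m(13)*h(z(R(1, -2), 3)) = (14 + 13)*4 = 27*4 = 108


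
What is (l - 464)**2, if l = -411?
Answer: 765625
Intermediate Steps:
(l - 464)**2 = (-411 - 464)**2 = (-875)**2 = 765625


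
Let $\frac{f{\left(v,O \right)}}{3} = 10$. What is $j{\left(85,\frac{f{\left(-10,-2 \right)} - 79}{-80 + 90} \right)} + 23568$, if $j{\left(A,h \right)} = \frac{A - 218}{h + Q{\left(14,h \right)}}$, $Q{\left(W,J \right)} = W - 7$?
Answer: $\frac{70514}{3} \approx 23505.0$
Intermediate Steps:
$Q{\left(W,J \right)} = -7 + W$
$f{\left(v,O \right)} = 30$ ($f{\left(v,O \right)} = 3 \cdot 10 = 30$)
$j{\left(A,h \right)} = \frac{-218 + A}{7 + h}$ ($j{\left(A,h \right)} = \frac{A - 218}{h + \left(-7 + 14\right)} = \frac{-218 + A}{h + 7} = \frac{-218 + A}{7 + h}$)
$j{\left(85,\frac{f{\left(-10,-2 \right)} - 79}{-80 + 90} \right)} + 23568 = \frac{-218 + 85}{7 + \frac{30 - 79}{-80 + 90}} + 23568 = \frac{1}{7 - \frac{49}{10}} \left(-133\right) + 23568 = \frac{1}{\frac{21}{10}} \left(-133\right) + 23568 = \frac{10}{21} \left(-133\right) + 23568 = - \frac{190}{3} + 23568 = \frac{70514}{3}$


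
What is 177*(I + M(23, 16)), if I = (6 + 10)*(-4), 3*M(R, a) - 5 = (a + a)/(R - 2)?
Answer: -229805/21 ≈ -10943.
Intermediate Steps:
M(R, a) = 5/3 + 2*a/(3*(-2 + R)) (M(R, a) = 5/3 + ((a + a)/(R - 2))/3 = 5/3 + ((2*a)/(-2 + R))/3 = 5/3 + (2*a/(-2 + R))/3 = 5/3 + 2*a/(3*(-2 + R)))
I = -64 (I = 16*(-4) = -64)
177*(I + M(23, 16)) = 177*(-64 + (-10 + 2*16 + 5*23)/(3*(-2 + 23))) = 177*(-64 + (1/3)*(-10 + 32 + 115)/21) = 177*(-64 + (1/3)*(1/21)*137) = 177*(-64 + 137/63) = 177*(-3895/63) = -229805/21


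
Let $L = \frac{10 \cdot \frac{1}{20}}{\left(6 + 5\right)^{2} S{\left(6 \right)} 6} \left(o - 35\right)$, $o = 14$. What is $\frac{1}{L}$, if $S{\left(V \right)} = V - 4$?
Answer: $- \frac{968}{7} \approx -138.29$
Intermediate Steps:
$S{\left(V \right)} = -4 + V$
$L = - \frac{7}{968}$ ($L = \frac{10 \cdot \frac{1}{20}}{\left(6 + 5\right)^{2} \left(-4 + 6\right) 6} \left(14 - 35\right) = \frac{10 \cdot \frac{1}{20}}{11^{2} \cdot 2 \cdot 6} \left(-21\right) = \frac{1}{2 \cdot 121 \cdot 2 \cdot 6} \left(-21\right) = \frac{1}{2 \cdot 242 \cdot 6} \left(-21\right) = \frac{1}{2 \cdot 1452} \left(-21\right) = \frac{1}{2} \cdot \frac{1}{1452} \left(-21\right) = \frac{1}{2904} \left(-21\right) = - \frac{7}{968} \approx -0.0072314$)
$\frac{1}{L} = \frac{1}{- \frac{7}{968}} = - \frac{968}{7}$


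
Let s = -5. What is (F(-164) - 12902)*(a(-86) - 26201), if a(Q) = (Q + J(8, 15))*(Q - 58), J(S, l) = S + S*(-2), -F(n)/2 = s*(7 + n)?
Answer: 183287880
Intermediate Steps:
F(n) = 70 + 10*n (F(n) = -(-10)*(7 + n) = -2*(-35 - 5*n) = 70 + 10*n)
J(S, l) = -S (J(S, l) = S - 2*S = -S)
a(Q) = (-58 + Q)*(-8 + Q) (a(Q) = (Q - 1*8)*(Q - 58) = (Q - 8)*(-58 + Q) = (-8 + Q)*(-58 + Q) = (-58 + Q)*(-8 + Q))
(F(-164) - 12902)*(a(-86) - 26201) = ((70 + 10*(-164)) - 12902)*((464 + (-86)² - 66*(-86)) - 26201) = ((70 - 1640) - 12902)*((464 + 7396 + 5676) - 26201) = (-1570 - 12902)*(13536 - 26201) = -14472*(-12665) = 183287880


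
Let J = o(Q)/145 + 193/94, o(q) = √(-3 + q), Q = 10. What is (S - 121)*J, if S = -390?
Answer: -98623/94 - 511*√7/145 ≈ -1058.5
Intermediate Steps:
J = 193/94 + √7/145 (J = √(-3 + 10)/145 + 193/94 = √7*(1/145) + 193*(1/94) = √7/145 + 193/94 = 193/94 + √7/145 ≈ 2.0714)
(S - 121)*J = (-390 - 121)*(193/94 + √7/145) = -511*(193/94 + √7/145) = -98623/94 - 511*√7/145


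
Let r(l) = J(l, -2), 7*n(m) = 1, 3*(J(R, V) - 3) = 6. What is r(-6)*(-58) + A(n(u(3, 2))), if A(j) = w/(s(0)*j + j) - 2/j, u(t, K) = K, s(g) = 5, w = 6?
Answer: -297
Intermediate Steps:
J(R, V) = 5 (J(R, V) = 3 + (1/3)*6 = 3 + 2 = 5)
n(m) = 1/7 (n(m) = (1/7)*1 = 1/7)
A(j) = -1/j (A(j) = 6/(5*j + j) - 2/j = 6/((6*j)) - 2/j = 6*(1/(6*j)) - 2/j = 1/j - 2/j = -1/j)
r(l) = 5
r(-6)*(-58) + A(n(u(3, 2))) = 5*(-58) - 1/1/7 = -290 - 1*7 = -290 - 7 = -297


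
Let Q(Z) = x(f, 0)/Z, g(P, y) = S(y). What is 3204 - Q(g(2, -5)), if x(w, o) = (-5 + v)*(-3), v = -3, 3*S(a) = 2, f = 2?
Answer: 3168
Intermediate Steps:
S(a) = ⅔ (S(a) = (⅓)*2 = ⅔)
g(P, y) = ⅔
x(w, o) = 24 (x(w, o) = (-5 - 3)*(-3) = -8*(-3) = 24)
Q(Z) = 24/Z
3204 - Q(g(2, -5)) = 3204 - 24/⅔ = 3204 - 24*3/2 = 3204 - 1*36 = 3204 - 36 = 3168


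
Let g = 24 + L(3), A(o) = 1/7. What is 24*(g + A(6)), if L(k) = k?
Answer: 4560/7 ≈ 651.43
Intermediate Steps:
A(o) = ⅐
g = 27 (g = 24 + 3 = 27)
24*(g + A(6)) = 24*(27 + ⅐) = 24*(190/7) = 4560/7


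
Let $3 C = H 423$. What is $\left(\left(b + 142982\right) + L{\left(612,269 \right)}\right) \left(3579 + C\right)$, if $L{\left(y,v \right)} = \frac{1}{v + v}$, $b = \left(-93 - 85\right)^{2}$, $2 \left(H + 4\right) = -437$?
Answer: $- \frac{5223527566383}{1076} \approx -4.8546 \cdot 10^{9}$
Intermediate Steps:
$H = - \frac{445}{2}$ ($H = -4 + \frac{1}{2} \left(-437\right) = -4 - \frac{437}{2} = - \frac{445}{2} \approx -222.5$)
$b = 31684$ ($b = \left(-178\right)^{2} = 31684$)
$L{\left(y,v \right)} = \frac{1}{2 v}$
$C = - \frac{62745}{2}$ ($C = \frac{\left(- \frac{445}{2}\right) 423}{3} = \frac{1}{3} \left(- \frac{188235}{2}\right) = - \frac{62745}{2} \approx -31373.0$)
$\left(\left(b + 142982\right) + L{\left(612,269 \right)}\right) \left(3579 + C\right) = \left(\left(31684 + 142982\right) + \frac{1}{2 \cdot 269}\right) \left(3579 - \frac{62745}{2}\right) = \left(174666 + \frac{1}{2} \cdot \frac{1}{269}\right) \left(- \frac{55587}{2}\right) = \left(174666 + \frac{1}{538}\right) \left(- \frac{55587}{2}\right) = \frac{93970309}{538} \left(- \frac{55587}{2}\right) = - \frac{5223527566383}{1076}$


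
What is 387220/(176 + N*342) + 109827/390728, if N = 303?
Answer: 4785234071/1192892584 ≈ 4.0115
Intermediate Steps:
387220/(176 + N*342) + 109827/390728 = 387220/(176 + 303*342) + 109827/390728 = 387220/(176 + 103626) + 109827*(1/390728) = 387220/103802 + 109827/390728 = 387220*(1/103802) + 109827/390728 = 193610/51901 + 109827/390728 = 4785234071/1192892584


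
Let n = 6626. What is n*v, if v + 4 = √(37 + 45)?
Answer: -26504 + 6626*√82 ≈ 33497.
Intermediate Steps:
v = -4 + √82 (v = -4 + √(37 + 45) = -4 + √82 ≈ 5.0554)
n*v = 6626*(-4 + √82) = -26504 + 6626*√82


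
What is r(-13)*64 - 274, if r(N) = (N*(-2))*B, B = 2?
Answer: 3054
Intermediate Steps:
r(N) = -4*N (r(N) = (N*(-2))*2 = -2*N*2 = -4*N)
r(-13)*64 - 274 = -4*(-13)*64 - 274 = 52*64 - 274 = 3328 - 274 = 3054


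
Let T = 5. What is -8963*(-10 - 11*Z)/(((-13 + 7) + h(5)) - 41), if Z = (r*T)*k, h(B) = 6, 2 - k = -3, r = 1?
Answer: -2554455/41 ≈ -62304.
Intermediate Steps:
k = 5 (k = 2 - 1*(-3) = 2 + 3 = 5)
Z = 25 (Z = (1*5)*5 = 5*5 = 25)
-8963*(-10 - 11*Z)/(((-13 + 7) + h(5)) - 41) = -8963*(-10 - 11*25)/(((-13 + 7) + 6) - 41) = -8963*(-10 - 275)/((-6 + 6) - 41) = -(-2554455)/(0 - 41) = -(-2554455)/(-41) = -(-2554455)*(-1)/41 = -8963*285/41 = -2554455/41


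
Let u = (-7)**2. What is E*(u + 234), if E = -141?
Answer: -39903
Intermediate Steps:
u = 49
E*(u + 234) = -141*(49 + 234) = -141*283 = -39903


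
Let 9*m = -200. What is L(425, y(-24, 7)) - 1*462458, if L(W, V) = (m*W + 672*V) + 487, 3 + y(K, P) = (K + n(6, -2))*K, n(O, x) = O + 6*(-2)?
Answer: 93677/9 ≈ 10409.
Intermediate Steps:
m = -200/9 (m = (⅑)*(-200) = -200/9 ≈ -22.222)
n(O, x) = -12 + O (n(O, x) = O - 12 = -12 + O)
y(K, P) = -3 + K*(-6 + K) (y(K, P) = -3 + (K + (-12 + 6))*K = -3 + (K - 6)*K = -3 + (-6 + K)*K = -3 + K*(-6 + K))
L(W, V) = 487 + 672*V - 200*W/9 (L(W, V) = (-200*W/9 + 672*V) + 487 = (672*V - 200*W/9) + 487 = 487 + 672*V - 200*W/9)
L(425, y(-24, 7)) - 1*462458 = (487 + 672*(-3 + (-24)² - 6*(-24)) - 200/9*425) - 1*462458 = (487 + 672*(-3 + 576 + 144) - 85000/9) - 462458 = (487 + 672*717 - 85000/9) - 462458 = (487 + 481824 - 85000/9) - 462458 = 4255799/9 - 462458 = 93677/9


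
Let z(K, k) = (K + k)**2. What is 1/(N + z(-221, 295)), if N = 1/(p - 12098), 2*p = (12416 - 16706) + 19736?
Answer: 4375/23957499 ≈ 0.00018262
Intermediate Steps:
p = 7723 (p = ((12416 - 16706) + 19736)/2 = (-4290 + 19736)/2 = (1/2)*15446 = 7723)
N = -1/4375 (N = 1/(7723 - 12098) = 1/(-4375) = -1/4375 ≈ -0.00022857)
1/(N + z(-221, 295)) = 1/(-1/4375 + (-221 + 295)**2) = 1/(-1/4375 + 74**2) = 1/(-1/4375 + 5476) = 1/(23957499/4375) = 4375/23957499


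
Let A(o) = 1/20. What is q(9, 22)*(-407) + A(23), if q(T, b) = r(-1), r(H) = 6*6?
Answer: -293039/20 ≈ -14652.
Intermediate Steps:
r(H) = 36
A(o) = 1/20
q(T, b) = 36
q(9, 22)*(-407) + A(23) = 36*(-407) + 1/20 = -14652 + 1/20 = -293039/20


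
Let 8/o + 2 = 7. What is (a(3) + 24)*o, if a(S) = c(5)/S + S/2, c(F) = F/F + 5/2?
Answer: 128/3 ≈ 42.667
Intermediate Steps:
o = 8/5 (o = 8/(-2 + 7) = 8/5 ≈ 1.6000)
c(F) = 7/2 (c(F) = 1 + 5*(½) = 1 + 5/2 = 7/2)
a(S) = S/2 + 7/(2*S) (a(S) = 7/(2*S) + S/2 = S/2 + 7/(2*S))
(a(3) + 24)*o = ((½)*(7 + 3²)/3 + 24)*(8/5) = ((½)*(⅓)*(7 + 9) + 24)*(8/5) = ((½)*(⅓)*16 + 24)*(8/5) = (8/3 + 24)*(8/5) = (80/3)*(8/5) = 128/3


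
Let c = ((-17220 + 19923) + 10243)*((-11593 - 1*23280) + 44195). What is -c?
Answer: -120682612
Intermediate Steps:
c = 120682612 (c = (2703 + 10243)*((-11593 - 23280) + 44195) = 12946*(-34873 + 44195) = 12946*9322 = 120682612)
-c = -1*120682612 = -120682612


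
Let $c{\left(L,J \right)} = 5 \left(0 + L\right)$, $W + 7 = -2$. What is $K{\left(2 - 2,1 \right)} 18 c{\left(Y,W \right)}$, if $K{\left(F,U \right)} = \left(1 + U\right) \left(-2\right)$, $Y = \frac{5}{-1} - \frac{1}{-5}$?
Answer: $1728$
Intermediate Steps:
$W = -9$ ($W = -7 - 2 = -9$)
$Y = - \frac{24}{5}$ ($Y = 5 \left(-1\right) - - \frac{1}{5} = -5 + \frac{1}{5} = - \frac{24}{5} \approx -4.8$)
$K{\left(F,U \right)} = -2 - 2 U$
$c{\left(L,J \right)} = 5 L$
$K{\left(2 - 2,1 \right)} 18 c{\left(Y,W \right)} = \left(-2 - 2\right) 18 \cdot 5 \left(- \frac{24}{5}\right) = \left(-2 - 2\right) 18 \left(-24\right) = \left(-4\right) 18 \left(-24\right) = \left(-72\right) \left(-24\right) = 1728$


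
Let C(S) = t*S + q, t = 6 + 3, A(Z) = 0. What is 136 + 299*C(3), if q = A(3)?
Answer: 8209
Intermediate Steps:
t = 9
q = 0
C(S) = 9*S (C(S) = 9*S + 0 = 9*S)
136 + 299*C(3) = 136 + 299*(9*3) = 136 + 299*27 = 136 + 8073 = 8209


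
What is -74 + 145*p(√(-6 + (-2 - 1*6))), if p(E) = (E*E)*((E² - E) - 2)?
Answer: 32406 + 2030*I*√14 ≈ 32406.0 + 7595.6*I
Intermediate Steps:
p(E) = E²*(-2 + E² - E)
-74 + 145*p(√(-6 + (-2 - 1*6))) = -74 + 145*((√(-6 + (-2 - 1*6)))²*(-2 + (√(-6 + (-2 - 1*6)))² - √(-6 + (-2 - 1*6)))) = -74 + 145*((√(-6 + (-2 - 6)))²*(-2 + (√(-6 + (-2 - 6)))² - √(-6 + (-2 - 6)))) = -74 + 145*((√(-6 - 8))²*(-2 + (√(-6 - 8))² - √(-6 - 8))) = -74 + 145*((√(-14))²*(-2 + (√(-14))² - √(-14))) = -74 + 145*((I*√14)²*(-2 + (I*√14)² - I*√14)) = -74 + 145*(-14*(-2 - 14 - I*√14)) = -74 + 145*(-14*(-16 - I*√14)) = -74 + 145*(224 + 14*I*√14) = -74 + (32480 + 2030*I*√14) = 32406 + 2030*I*√14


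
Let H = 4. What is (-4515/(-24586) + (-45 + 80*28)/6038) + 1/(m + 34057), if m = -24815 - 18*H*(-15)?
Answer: 209645553687/383075916574 ≈ 0.54727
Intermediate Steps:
m = -23735 (m = -24815 - 18*4*(-15) = -24815 - 72*(-15) = -24815 - 1*(-1080) = -24815 + 1080 = -23735)
(-4515/(-24586) + (-45 + 80*28)/6038) + 1/(m + 34057) = (-4515/(-24586) + (-45 + 80*28)/6038) + 1/(-23735 + 34057) = (-4515*(-1/24586) + (-45 + 2240)*(1/6038)) + 1/10322 = (4515/24586 + 2195*(1/6038)) + 1/10322 = (4515/24586 + 2195/6038) + 1/10322 = 20306960/37112567 + 1/10322 = 209645553687/383075916574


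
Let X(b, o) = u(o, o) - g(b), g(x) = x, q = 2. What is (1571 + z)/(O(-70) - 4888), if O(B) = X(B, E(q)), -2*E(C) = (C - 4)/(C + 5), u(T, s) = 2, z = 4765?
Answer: -396/301 ≈ -1.3156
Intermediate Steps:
E(C) = -(-4 + C)/(2*(5 + C)) (E(C) = -(C - 4)/(2*(C + 5)) = -(-4 + C)/(2*(5 + C)))
X(b, o) = 2 - b
O(B) = 2 - B
(1571 + z)/(O(-70) - 4888) = (1571 + 4765)/((2 - 1*(-70)) - 4888) = 6336/((2 + 70) - 4888) = 6336/(72 - 4888) = 6336/(-4816) = 6336*(-1/4816) = -396/301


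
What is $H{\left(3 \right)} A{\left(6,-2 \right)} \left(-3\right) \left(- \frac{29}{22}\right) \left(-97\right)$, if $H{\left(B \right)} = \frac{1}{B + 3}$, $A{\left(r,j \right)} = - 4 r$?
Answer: $\frac{16878}{11} \approx 1534.4$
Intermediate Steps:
$H{\left(B \right)} = \frac{1}{3 + B}$
$H{\left(3 \right)} A{\left(6,-2 \right)} \left(-3\right) \left(- \frac{29}{22}\right) \left(-97\right) = \frac{\left(-4\right) 6}{3 + 3} \left(-3\right) \left(- \frac{29}{22}\right) \left(-97\right) = \frac{1}{6} \left(-24\right) \left(-3\right) \left(\left(-29\right) \frac{1}{22}\right) \left(-97\right) = \frac{1}{6} \left(-24\right) \left(-3\right) \left(- \frac{29}{22}\right) \left(-97\right) = \left(-4\right) \left(-3\right) \left(- \frac{29}{22}\right) \left(-97\right) = 12 \left(- \frac{29}{22}\right) \left(-97\right) = \left(- \frac{174}{11}\right) \left(-97\right) = \frac{16878}{11}$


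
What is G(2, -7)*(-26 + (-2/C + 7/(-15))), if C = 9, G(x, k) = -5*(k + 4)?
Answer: -1201/3 ≈ -400.33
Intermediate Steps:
G(x, k) = -20 - 5*k (G(x, k) = -5*(4 + k) = -20 - 5*k)
G(2, -7)*(-26 + (-2/C + 7/(-15))) = (-20 - 5*(-7))*(-26 + (-2/9 + 7/(-15))) = (-20 + 35)*(-26 + (-2*1/9 + 7*(-1/15))) = 15*(-26 + (-2/9 - 7/15)) = 15*(-26 - 31/45) = 15*(-1201/45) = -1201/3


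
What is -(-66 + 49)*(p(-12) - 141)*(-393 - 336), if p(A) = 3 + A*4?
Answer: 2305098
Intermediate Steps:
p(A) = 3 + 4*A
-(-66 + 49)*(p(-12) - 141)*(-393 - 336) = -(-66 + 49)*((3 + 4*(-12)) - 141)*(-393 - 336) = -(-17*((3 - 48) - 141))*(-729) = -(-17*(-45 - 141))*(-729) = -(-17*(-186))*(-729) = -3162*(-729) = -1*(-2305098) = 2305098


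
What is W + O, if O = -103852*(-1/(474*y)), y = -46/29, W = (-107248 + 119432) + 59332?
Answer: 389080789/5451 ≈ 71378.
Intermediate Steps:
W = 71516 (W = 12184 + 59332 = 71516)
y = -46/29 (y = -46*1/29 = -46/29 ≈ -1.5862)
O = -752927/5451 (O = -103852/(-79*(-46/29)*6) = -103852/((3634/29)*6) = -103852/21804/29 = -103852*29/21804 = -752927/5451 ≈ -138.13)
W + O = 71516 - 752927/5451 = 389080789/5451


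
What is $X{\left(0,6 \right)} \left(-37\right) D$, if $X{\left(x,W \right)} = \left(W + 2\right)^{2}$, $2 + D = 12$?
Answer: $-23680$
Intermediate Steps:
$D = 10$ ($D = -2 + 12 = 10$)
$X{\left(x,W \right)} = \left(2 + W\right)^{2}$
$X{\left(0,6 \right)} \left(-37\right) D = \left(2 + 6\right)^{2} \left(-37\right) 10 = 8^{2} \left(-37\right) 10 = 64 \left(-37\right) 10 = \left(-2368\right) 10 = -23680$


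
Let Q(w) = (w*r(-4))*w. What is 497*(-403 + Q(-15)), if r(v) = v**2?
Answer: 1588909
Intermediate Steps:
Q(w) = 16*w**2 (Q(w) = (w*(-4)**2)*w = (w*16)*w = (16*w)*w = 16*w**2)
497*(-403 + Q(-15)) = 497*(-403 + 16*(-15)**2) = 497*(-403 + 16*225) = 497*(-403 + 3600) = 497*3197 = 1588909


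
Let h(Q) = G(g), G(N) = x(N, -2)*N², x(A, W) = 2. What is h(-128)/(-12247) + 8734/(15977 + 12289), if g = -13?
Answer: 48705695/173086851 ≈ 0.28139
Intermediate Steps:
G(N) = 2*N²
h(Q) = 338 (h(Q) = 2*(-13)² = 2*169 = 338)
h(-128)/(-12247) + 8734/(15977 + 12289) = 338/(-12247) + 8734/(15977 + 12289) = 338*(-1/12247) + 8734/28266 = -338/12247 + 8734*(1/28266) = -338/12247 + 4367/14133 = 48705695/173086851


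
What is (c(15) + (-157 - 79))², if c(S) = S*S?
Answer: 121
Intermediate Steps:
c(S) = S²
(c(15) + (-157 - 79))² = (15² + (-157 - 79))² = (225 - 236)² = (-11)² = 121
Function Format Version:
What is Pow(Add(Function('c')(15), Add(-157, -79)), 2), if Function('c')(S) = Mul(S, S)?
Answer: 121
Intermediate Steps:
Function('c')(S) = Pow(S, 2)
Pow(Add(Function('c')(15), Add(-157, -79)), 2) = Pow(Add(Pow(15, 2), Add(-157, -79)), 2) = Pow(Add(225, -236), 2) = Pow(-11, 2) = 121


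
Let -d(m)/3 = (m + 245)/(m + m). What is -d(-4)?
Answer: -723/8 ≈ -90.375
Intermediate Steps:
d(m) = -3*(245 + m)/(2*m) (d(m) = -3*(m + 245)/(m + m) = -3*(245 + m)/(2*m))
-d(-4) = -3*(-245 - 1*(-4))/(2*(-4)) = -3*(-1)*(-245 + 4)/(2*4) = -3*(-1)*(-241)/(2*4) = -1*723/8 = -723/8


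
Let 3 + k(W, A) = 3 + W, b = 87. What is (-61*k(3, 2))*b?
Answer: -15921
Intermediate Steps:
k(W, A) = W (k(W, A) = -3 + (3 + W) = W)
(-61*k(3, 2))*b = -61*3*87 = -183*87 = -15921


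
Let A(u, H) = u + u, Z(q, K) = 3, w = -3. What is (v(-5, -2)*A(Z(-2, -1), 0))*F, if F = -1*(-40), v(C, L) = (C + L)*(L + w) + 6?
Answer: 9840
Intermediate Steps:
A(u, H) = 2*u
v(C, L) = 6 + (-3 + L)*(C + L) (v(C, L) = (C + L)*(L - 3) + 6 = (C + L)*(-3 + L) + 6 = (-3 + L)*(C + L) + 6 = 6 + (-3 + L)*(C + L))
F = 40
(v(-5, -2)*A(Z(-2, -1), 0))*F = ((6 + (-2)² - 3*(-5) - 3*(-2) - 5*(-2))*(2*3))*40 = ((6 + 4 + 15 + 6 + 10)*6)*40 = (41*6)*40 = 246*40 = 9840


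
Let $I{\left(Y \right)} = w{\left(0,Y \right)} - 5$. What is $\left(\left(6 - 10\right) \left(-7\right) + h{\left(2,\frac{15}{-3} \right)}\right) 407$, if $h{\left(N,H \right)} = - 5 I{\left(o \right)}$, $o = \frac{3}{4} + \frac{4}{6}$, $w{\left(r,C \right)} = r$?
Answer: $21571$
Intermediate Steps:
$o = \frac{17}{12}$ ($o = 3 \cdot \frac{1}{4} + 4 \cdot \frac{1}{6} = \frac{3}{4} + \frac{2}{3} = \frac{17}{12} \approx 1.4167$)
$I{\left(Y \right)} = -5$ ($I{\left(Y \right)} = 0 - 5 = -5$)
$h{\left(N,H \right)} = 25$ ($h{\left(N,H \right)} = \left(-5\right) \left(-5\right) = 25$)
$\left(\left(6 - 10\right) \left(-7\right) + h{\left(2,\frac{15}{-3} \right)}\right) 407 = \left(\left(6 - 10\right) \left(-7\right) + 25\right) 407 = \left(\left(-4\right) \left(-7\right) + 25\right) 407 = \left(28 + 25\right) 407 = 53 \cdot 407 = 21571$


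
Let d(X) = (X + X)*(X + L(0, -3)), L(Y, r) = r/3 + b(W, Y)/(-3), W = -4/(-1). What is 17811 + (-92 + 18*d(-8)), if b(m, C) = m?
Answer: 20695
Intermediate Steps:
W = 4 (W = -4*(-1) = 4)
L(Y, r) = -4/3 + r/3 (L(Y, r) = r/3 + 4/(-3) = r*(⅓) + 4*(-⅓) = r/3 - 4/3 = -4/3 + r/3)
d(X) = 2*X*(-7/3 + X) (d(X) = (X + X)*(X + (-4/3 + (⅓)*(-3))) = (2*X)*(X + (-4/3 - 1)) = (2*X)*(X - 7/3) = (2*X)*(-7/3 + X) = 2*X*(-7/3 + X))
17811 + (-92 + 18*d(-8)) = 17811 + (-92 + 18*((⅔)*(-8)*(-7 + 3*(-8)))) = 17811 + (-92 + 18*((⅔)*(-8)*(-7 - 24))) = 17811 + (-92 + 18*((⅔)*(-8)*(-31))) = 17811 + (-92 + 18*(496/3)) = 17811 + (-92 + 2976) = 17811 + 2884 = 20695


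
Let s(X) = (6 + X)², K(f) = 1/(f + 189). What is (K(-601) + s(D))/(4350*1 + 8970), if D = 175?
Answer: 4499177/1829280 ≈ 2.4595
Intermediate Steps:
K(f) = 1/(189 + f)
(K(-601) + s(D))/(4350*1 + 8970) = (1/(189 - 601) + (6 + 175)²)/(4350*1 + 8970) = (1/(-412) + 181²)/(4350 + 8970) = (-1/412 + 32761)/13320 = (13497531/412)*(1/13320) = 4499177/1829280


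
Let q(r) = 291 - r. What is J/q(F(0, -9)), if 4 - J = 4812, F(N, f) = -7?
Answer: -2404/149 ≈ -16.134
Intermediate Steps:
J = -4808 (J = 4 - 1*4812 = 4 - 4812 = -4808)
J/q(F(0, -9)) = -4808/(291 - 1*(-7)) = -4808/(291 + 7) = -4808/298 = -4808*1/298 = -2404/149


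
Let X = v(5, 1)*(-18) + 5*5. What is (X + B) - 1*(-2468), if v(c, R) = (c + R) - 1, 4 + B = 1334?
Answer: 3733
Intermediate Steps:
B = 1330 (B = -4 + 1334 = 1330)
v(c, R) = -1 + R + c (v(c, R) = (R + c) - 1 = -1 + R + c)
X = -65 (X = (-1 + 1 + 5)*(-18) + 5*5 = 5*(-18) + 25 = -90 + 25 = -65)
(X + B) - 1*(-2468) = (-65 + 1330) - 1*(-2468) = 1265 + 2468 = 3733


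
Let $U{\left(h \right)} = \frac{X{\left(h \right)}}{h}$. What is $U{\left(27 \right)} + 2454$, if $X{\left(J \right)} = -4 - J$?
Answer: $\frac{66227}{27} \approx 2452.9$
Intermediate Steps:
$U{\left(h \right)} = \frac{-4 - h}{h}$
$U{\left(27 \right)} + 2454 = \frac{-4 - 27}{27} + 2454 = \frac{1}{27} \left(-31\right) + 2454 = - \frac{31}{27} + 2454 = \frac{66227}{27}$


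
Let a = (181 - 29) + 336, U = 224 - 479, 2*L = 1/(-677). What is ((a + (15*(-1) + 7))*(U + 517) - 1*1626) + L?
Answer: 168077435/1354 ≈ 1.2413e+5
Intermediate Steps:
L = -1/1354 (L = (½)/(-677) = (½)*(-1/677) = -1/1354 ≈ -0.00073855)
U = -255
a = 488 (a = 152 + 336 = 488)
((a + (15*(-1) + 7))*(U + 517) - 1*1626) + L = ((488 + (15*(-1) + 7))*(-255 + 517) - 1*1626) - 1/1354 = ((488 + (-15 + 7))*262 - 1626) - 1/1354 = ((488 - 8)*262 - 1626) - 1/1354 = (480*262 - 1626) - 1/1354 = (125760 - 1626) - 1/1354 = 124134 - 1/1354 = 168077435/1354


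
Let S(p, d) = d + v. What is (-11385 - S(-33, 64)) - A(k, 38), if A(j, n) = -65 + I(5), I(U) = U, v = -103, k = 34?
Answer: -11286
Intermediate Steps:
S(p, d) = -103 + d (S(p, d) = d - 103 = -103 + d)
A(j, n) = -60 (A(j, n) = -65 + 5 = -60)
(-11385 - S(-33, 64)) - A(k, 38) = (-11385 - (-103 + 64)) - 1*(-60) = (-11385 - 1*(-39)) + 60 = (-11385 + 39) + 60 = -11346 + 60 = -11286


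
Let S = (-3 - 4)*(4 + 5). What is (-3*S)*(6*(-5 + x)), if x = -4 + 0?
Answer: -10206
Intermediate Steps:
x = -4
S = -63 (S = -7*9 = -63)
(-3*S)*(6*(-5 + x)) = (-3*(-63))*(6*(-5 - 4)) = 189*(6*(-9)) = 189*(-54) = -10206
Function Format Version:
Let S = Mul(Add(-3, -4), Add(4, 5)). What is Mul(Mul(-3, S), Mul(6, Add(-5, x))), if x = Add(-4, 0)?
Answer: -10206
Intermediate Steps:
x = -4
S = -63 (S = Mul(-7, 9) = -63)
Mul(Mul(-3, S), Mul(6, Add(-5, x))) = Mul(Mul(-3, -63), Mul(6, Add(-5, -4))) = Mul(189, Mul(6, -9)) = Mul(189, -54) = -10206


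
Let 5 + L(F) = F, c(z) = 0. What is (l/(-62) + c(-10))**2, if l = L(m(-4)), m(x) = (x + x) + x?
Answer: 289/3844 ≈ 0.075182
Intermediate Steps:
m(x) = 3*x (m(x) = 2*x + x = 3*x)
L(F) = -5 + F
l = -17 (l = -5 + 3*(-4) = -5 - 12 = -17)
(l/(-62) + c(-10))**2 = (-17/(-62) + 0)**2 = (-17*(-1/62) + 0)**2 = (17/62 + 0)**2 = (17/62)**2 = 289/3844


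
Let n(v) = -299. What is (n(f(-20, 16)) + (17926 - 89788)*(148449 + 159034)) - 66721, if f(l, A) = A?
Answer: -22096410366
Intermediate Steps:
(n(f(-20, 16)) + (17926 - 89788)*(148449 + 159034)) - 66721 = (-299 + (17926 - 89788)*(148449 + 159034)) - 66721 = (-299 - 71862*307483) - 66721 = (-299 - 22096343346) - 66721 = -22096343645 - 66721 = -22096410366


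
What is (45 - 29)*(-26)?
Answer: -416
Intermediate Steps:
(45 - 29)*(-26) = 16*(-26) = -416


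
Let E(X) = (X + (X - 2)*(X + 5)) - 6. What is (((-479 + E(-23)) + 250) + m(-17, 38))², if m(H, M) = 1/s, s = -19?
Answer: 13300609/361 ≈ 36844.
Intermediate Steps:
m(H, M) = -1/19 (m(H, M) = 1/(-19) = -1/19)
E(X) = -6 + X + (-2 + X)*(5 + X) (E(X) = (X + (-2 + X)*(5 + X)) - 6 = -6 + X + (-2 + X)*(5 + X))
(((-479 + E(-23)) + 250) + m(-17, 38))² = (((-479 + (-16 + (-23)² + 4*(-23))) + 250) - 1/19)² = (((-479 + (-16 + 529 - 92)) + 250) - 1/19)² = (((-479 + 421) + 250) - 1/19)² = ((-58 + 250) - 1/19)² = (192 - 1/19)² = (3647/19)² = 13300609/361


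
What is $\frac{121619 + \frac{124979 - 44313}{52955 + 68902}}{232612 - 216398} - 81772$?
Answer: $- \frac{14686311858737}{179617218} \approx -81765.0$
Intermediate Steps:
$\frac{121619 + \frac{124979 - 44313}{52955 + 68902}}{232612 - 216398} - 81772 = \frac{121619 + \frac{80666}{121857}}{16214} - 81772 = \left(121619 + 80666 \cdot \frac{1}{121857}\right) \frac{1}{16214} - 81772 = \left(121619 + \frac{80666}{121857}\right) \frac{1}{16214} - 81772 = \frac{14820207149}{121857} \cdot \frac{1}{16214} - 81772 = \frac{1347291559}{179617218} - 81772 = - \frac{14686311858737}{179617218}$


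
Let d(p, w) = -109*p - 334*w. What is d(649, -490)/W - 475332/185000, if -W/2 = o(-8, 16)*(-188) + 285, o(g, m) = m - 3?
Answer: 946095714/49926875 ≈ 18.950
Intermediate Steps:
d(p, w) = -334*w - 109*p
o(g, m) = -3 + m
W = 4318 (W = -2*((-3 + 16)*(-188) + 285) = -2*(13*(-188) + 285) = -2*(-2444 + 285) = -2*(-2159) = 4318)
d(649, -490)/W - 475332/185000 = (-334*(-490) - 109*649)/4318 - 475332/185000 = (163660 - 70741)*(1/4318) - 475332*1/185000 = 92919*(1/4318) - 118833/46250 = 92919/4318 - 118833/46250 = 946095714/49926875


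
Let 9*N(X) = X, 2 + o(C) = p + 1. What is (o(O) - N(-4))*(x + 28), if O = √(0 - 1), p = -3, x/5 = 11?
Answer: -2656/9 ≈ -295.11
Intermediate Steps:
x = 55 (x = 5*11 = 55)
O = I (O = √(-1) = I ≈ 1.0*I)
o(C) = -4 (o(C) = -2 + (-3 + 1) = -2 - 2 = -4)
N(X) = X/9
(o(O) - N(-4))*(x + 28) = (-4 - (-4)/9)*(55 + 28) = (-4 - 1*(-4/9))*83 = (-4 + 4/9)*83 = -32/9*83 = -2656/9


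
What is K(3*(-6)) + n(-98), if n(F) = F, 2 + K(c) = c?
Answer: -118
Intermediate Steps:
K(c) = -2 + c
K(3*(-6)) + n(-98) = (-2 + 3*(-6)) - 98 = (-2 - 18) - 98 = -20 - 98 = -118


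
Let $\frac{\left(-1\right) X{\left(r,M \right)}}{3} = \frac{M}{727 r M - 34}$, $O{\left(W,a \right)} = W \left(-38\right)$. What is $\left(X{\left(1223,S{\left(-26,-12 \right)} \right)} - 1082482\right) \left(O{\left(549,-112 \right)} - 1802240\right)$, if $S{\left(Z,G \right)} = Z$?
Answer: $\frac{11405294773258559869}{5779295} \approx 1.9735 \cdot 10^{12}$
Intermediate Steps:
$O{\left(W,a \right)} = - 38 W$
$X{\left(r,M \right)} = - \frac{3 M}{-34 + 727 M r}$ ($X{\left(r,M \right)} = - 3 \frac{M}{727 r M - 34} = - 3 \frac{M}{727 M r - 34} = - 3 \frac{M}{-34 + 727 M r} = - \frac{3 M}{-34 + 727 M r}$)
$\left(X{\left(1223,S{\left(-26,-12 \right)} \right)} - 1082482\right) \left(O{\left(549,-112 \right)} - 1802240\right) = \left(\left(-3\right) \left(-26\right) \frac{1}{-34 + 727 \left(-26\right) 1223} - 1082482\right) \left(\left(-38\right) 549 - 1802240\right) = \left(\left(-3\right) \left(-26\right) \frac{1}{-34 - 23117146} - 1082482\right) \left(-20862 - 1802240\right) = \left(\left(-3\right) \left(-26\right) \frac{1}{-23117180} - 1082482\right) \left(-1823102\right) = \left(\left(-3\right) \left(-26\right) \left(- \frac{1}{23117180}\right) - 1082482\right) \left(-1823102\right) = \left(- \frac{39}{11558590} - 1082482\right) \left(-1823102\right) = \left(- \frac{12511965620419}{11558590}\right) \left(-1823102\right) = \frac{11405294773258559869}{5779295}$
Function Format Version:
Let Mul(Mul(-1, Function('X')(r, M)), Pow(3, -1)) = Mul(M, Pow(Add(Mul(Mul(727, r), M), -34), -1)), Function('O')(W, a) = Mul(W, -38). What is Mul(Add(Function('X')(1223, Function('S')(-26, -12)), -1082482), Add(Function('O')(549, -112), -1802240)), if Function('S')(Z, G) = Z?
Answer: Rational(11405294773258559869, 5779295) ≈ 1.9735e+12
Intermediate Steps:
Function('O')(W, a) = Mul(-38, W)
Function('X')(r, M) = Mul(-3, M, Pow(Add(-34, Mul(727, M, r)), -1)) (Function('X')(r, M) = Mul(-3, Mul(M, Pow(Add(Mul(Mul(727, r), M), -34), -1))) = Mul(-3, Mul(M, Pow(Add(Mul(727, M, r), -34), -1))) = Mul(-3, Mul(M, Pow(Add(-34, Mul(727, M, r)), -1))) = Mul(-3, M, Pow(Add(-34, Mul(727, M, r)), -1)))
Mul(Add(Function('X')(1223, Function('S')(-26, -12)), -1082482), Add(Function('O')(549, -112), -1802240)) = Mul(Add(Mul(-3, -26, Pow(Add(-34, Mul(727, -26, 1223)), -1)), -1082482), Add(Mul(-38, 549), -1802240)) = Mul(Add(Mul(-3, -26, Pow(Add(-34, -23117146), -1)), -1082482), Add(-20862, -1802240)) = Mul(Add(Mul(-3, -26, Pow(-23117180, -1)), -1082482), -1823102) = Mul(Add(Mul(-3, -26, Rational(-1, 23117180)), -1082482), -1823102) = Mul(Add(Rational(-39, 11558590), -1082482), -1823102) = Mul(Rational(-12511965620419, 11558590), -1823102) = Rational(11405294773258559869, 5779295)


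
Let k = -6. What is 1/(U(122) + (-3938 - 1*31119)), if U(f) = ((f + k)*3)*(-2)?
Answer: -1/35753 ≈ -2.7970e-5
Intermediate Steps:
U(f) = 36 - 6*f (U(f) = ((f - 6)*3)*(-2) = ((-6 + f)*3)*(-2) = (-18 + 3*f)*(-2) = 36 - 6*f)
1/(U(122) + (-3938 - 1*31119)) = 1/((36 - 6*122) + (-3938 - 1*31119)) = 1/((36 - 732) + (-3938 - 31119)) = 1/(-696 - 35057) = 1/(-35753) = -1/35753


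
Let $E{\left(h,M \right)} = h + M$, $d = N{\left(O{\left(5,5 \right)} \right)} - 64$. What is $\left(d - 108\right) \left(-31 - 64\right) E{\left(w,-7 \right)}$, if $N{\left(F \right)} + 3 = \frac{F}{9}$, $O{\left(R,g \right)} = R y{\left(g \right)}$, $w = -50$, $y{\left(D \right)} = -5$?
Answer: $- \frac{2888000}{3} \approx -9.6267 \cdot 10^{5}$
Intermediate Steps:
$O{\left(R,g \right)} = - 5 R$ ($O{\left(R,g \right)} = R \left(-5\right) = - 5 R$)
$N{\left(F \right)} = -3 + \frac{F}{9}$
$d = - \frac{628}{9}$ ($d = \left(-3 + \frac{\left(-5\right) 5}{9}\right) - 64 = \left(-3 + \frac{1}{9} \left(-25\right)\right) - 64 = \left(-3 - \frac{25}{9}\right) - 64 = - \frac{52}{9} - 64 = - \frac{628}{9} \approx -69.778$)
$E{\left(h,M \right)} = M + h$
$\left(d - 108\right) \left(-31 - 64\right) E{\left(w,-7 \right)} = \left(- \frac{628}{9} - 108\right) \left(-31 - 64\right) \left(-7 - 50\right) = \left(- \frac{1600}{9}\right) \left(-95\right) \left(-57\right) = \frac{152000}{9} \left(-57\right) = - \frac{2888000}{3}$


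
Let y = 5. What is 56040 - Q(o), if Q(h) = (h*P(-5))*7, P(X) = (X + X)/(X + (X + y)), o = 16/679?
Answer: 5435848/97 ≈ 56040.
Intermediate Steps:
o = 16/679 (o = 16*(1/679) = 16/679 ≈ 0.023564)
P(X) = 2*X/(5 + 2*X) (P(X) = (X + X)/(X + (X + 5)) = (2*X)/(X + (5 + X)) = (2*X)/(5 + 2*X) = 2*X/(5 + 2*X))
Q(h) = 14*h (Q(h) = (h*(2*(-5)/(5 + 2*(-5))))*7 = (h*(2*(-5)/(5 - 10)))*7 = (h*(2*(-5)/(-5)))*7 = (h*(2*(-5)*(-⅕)))*7 = (h*2)*7 = (2*h)*7 = 14*h)
56040 - Q(o) = 56040 - 14*16/679 = 56040 - 1*32/97 = 56040 - 32/97 = 5435848/97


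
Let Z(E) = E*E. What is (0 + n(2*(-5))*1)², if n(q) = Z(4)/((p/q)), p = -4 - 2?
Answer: 6400/9 ≈ 711.11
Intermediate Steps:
Z(E) = E²
p = -6
n(q) = -8*q/3 (n(q) = 4²/((-6/q)) = 16*(-q/6) = -8*q/3)
(0 + n(2*(-5))*1)² = (0 - 16*(-5)/3*1)² = (0 - 8/3*(-10)*1)² = (0 + (80/3)*1)² = (0 + 80/3)² = (80/3)² = 6400/9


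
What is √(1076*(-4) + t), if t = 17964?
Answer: 2*√3415 ≈ 116.88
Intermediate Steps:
√(1076*(-4) + t) = √(1076*(-4) + 17964) = √(-4304 + 17964) = √13660 = 2*√3415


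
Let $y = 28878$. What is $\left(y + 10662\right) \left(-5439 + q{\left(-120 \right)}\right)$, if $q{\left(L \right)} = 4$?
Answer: $-214899900$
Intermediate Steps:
$\left(y + 10662\right) \left(-5439 + q{\left(-120 \right)}\right) = \left(28878 + 10662\right) \left(-5439 + 4\right) = 39540 \left(-5435\right) = -214899900$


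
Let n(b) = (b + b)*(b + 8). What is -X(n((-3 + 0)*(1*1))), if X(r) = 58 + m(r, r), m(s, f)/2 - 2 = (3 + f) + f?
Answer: 52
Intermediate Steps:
m(s, f) = 10 + 4*f (m(s, f) = 4 + 2*((3 + f) + f) = 4 + 2*(3 + 2*f) = 4 + (6 + 4*f) = 10 + 4*f)
n(b) = 2*b*(8 + b) (n(b) = (2*b)*(8 + b) = 2*b*(8 + b))
X(r) = 68 + 4*r (X(r) = 58 + (10 + 4*r) = 68 + 4*r)
-X(n((-3 + 0)*(1*1))) = -(68 + 4*(2*((-3 + 0)*(1*1))*(8 + (-3 + 0)*(1*1)))) = -(68 + 4*(2*(-3*1)*(8 - 3*1))) = -(68 + 4*(2*(-3)*(8 - 3))) = -(68 + 4*(2*(-3)*5)) = -(68 + 4*(-30)) = -(68 - 120) = -1*(-52) = 52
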